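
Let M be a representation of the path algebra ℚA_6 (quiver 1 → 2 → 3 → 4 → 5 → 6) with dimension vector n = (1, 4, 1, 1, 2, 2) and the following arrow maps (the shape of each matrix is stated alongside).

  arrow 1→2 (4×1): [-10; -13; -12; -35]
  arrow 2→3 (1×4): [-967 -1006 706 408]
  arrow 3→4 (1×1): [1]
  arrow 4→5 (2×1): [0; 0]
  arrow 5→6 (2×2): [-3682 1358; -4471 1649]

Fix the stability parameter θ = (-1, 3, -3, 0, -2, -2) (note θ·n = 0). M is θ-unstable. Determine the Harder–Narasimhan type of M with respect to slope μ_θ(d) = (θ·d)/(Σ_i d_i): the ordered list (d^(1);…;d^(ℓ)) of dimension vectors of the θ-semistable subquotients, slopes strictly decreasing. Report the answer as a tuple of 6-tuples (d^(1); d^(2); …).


Barcode: M ≅ I[1,4], I[2,2]^3, I[5,5], I[5,6], I[6,6]. HN layers by μ_θ (4 steps, strictly decreasing):
  μ^(1)=3; μ^(2)=0; μ^(3)=-1; μ^(4)=-2

((0, 3, 0, 0, 0, 0); (0, 1, 1, 1, 0, 0); (1, 0, 0, 0, 0, 0); (0, 0, 0, 0, 2, 2))


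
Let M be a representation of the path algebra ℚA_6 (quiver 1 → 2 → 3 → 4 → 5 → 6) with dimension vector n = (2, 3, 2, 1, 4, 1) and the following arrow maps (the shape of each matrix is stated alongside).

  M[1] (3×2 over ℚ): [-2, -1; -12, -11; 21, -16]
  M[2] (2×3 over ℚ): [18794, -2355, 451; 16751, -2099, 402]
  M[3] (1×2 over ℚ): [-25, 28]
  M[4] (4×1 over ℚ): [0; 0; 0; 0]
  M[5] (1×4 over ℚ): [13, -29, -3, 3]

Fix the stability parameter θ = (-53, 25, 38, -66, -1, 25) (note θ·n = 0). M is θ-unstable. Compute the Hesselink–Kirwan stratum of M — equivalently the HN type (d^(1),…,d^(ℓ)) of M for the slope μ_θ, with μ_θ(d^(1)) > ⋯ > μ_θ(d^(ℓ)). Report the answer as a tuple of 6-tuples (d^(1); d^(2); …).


Via rank(M_{q-1}∘⋯∘M_p): M ≅ I[1,3], I[1,4], I[2,2], I[5,5]^3, I[5,6].
μ_θ-semistable layers: μ^(1)=38; μ^(2)=25; μ^(3)=-1; μ^(4)=-53

((0, 0, 1, 0, 0, 0); (0, 2, 0, 0, 0, 1); (0, 1, 1, 1, 4, 0); (2, 0, 0, 0, 0, 0))


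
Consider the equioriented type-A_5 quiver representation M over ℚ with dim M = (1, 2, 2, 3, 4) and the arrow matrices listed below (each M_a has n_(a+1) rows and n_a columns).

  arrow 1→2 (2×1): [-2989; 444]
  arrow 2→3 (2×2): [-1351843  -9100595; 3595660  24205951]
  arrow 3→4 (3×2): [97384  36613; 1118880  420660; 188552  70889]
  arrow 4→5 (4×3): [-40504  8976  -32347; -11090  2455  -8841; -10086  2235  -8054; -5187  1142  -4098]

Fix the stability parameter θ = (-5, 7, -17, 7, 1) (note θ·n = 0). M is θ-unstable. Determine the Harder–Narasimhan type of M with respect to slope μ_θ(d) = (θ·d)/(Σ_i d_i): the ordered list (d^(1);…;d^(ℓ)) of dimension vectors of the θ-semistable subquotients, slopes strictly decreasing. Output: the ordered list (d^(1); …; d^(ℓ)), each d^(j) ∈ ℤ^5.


Barcode: M ≅ I[1,3], I[2,5], I[4,5]^2, I[5,5]. HN layers by μ_θ (3 steps, strictly decreasing):
  μ^(1)=4; μ^(2)=1; μ^(3)=-5

((0, 0, 0, 3, 3); (0, 0, 0, 0, 1); (1, 2, 2, 0, 0))


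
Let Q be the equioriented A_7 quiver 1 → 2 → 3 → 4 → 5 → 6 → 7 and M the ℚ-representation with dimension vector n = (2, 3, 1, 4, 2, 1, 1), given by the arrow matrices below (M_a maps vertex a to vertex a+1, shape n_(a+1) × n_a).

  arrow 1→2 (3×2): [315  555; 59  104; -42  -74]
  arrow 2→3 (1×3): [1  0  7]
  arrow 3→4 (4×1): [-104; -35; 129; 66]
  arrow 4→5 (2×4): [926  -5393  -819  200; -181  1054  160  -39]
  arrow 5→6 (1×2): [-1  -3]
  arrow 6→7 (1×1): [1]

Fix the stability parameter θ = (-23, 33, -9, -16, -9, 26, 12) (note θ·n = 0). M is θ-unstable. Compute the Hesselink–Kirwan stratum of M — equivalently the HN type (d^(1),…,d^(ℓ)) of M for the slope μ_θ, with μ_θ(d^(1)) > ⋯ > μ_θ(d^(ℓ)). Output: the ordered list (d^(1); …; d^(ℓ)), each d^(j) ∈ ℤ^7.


Interval decomposition of M: I[1,2], I[1,4], I[2,2], I[4,4], I[4,5], I[4,7].
HN type (ℓ=6): μ^(1)=33; μ^(2)=19; μ^(3)=8/3; μ^(4)=-9; μ^(5)=-16; μ^(6)=-23

((0, 2, 0, 0, 0, 0, 0); (0, 0, 0, 0, 0, 1, 1); (0, 1, 1, 1, 0, 0, 0); (0, 0, 0, 0, 2, 0, 0); (0, 0, 0, 3, 0, 0, 0); (2, 0, 0, 0, 0, 0, 0))


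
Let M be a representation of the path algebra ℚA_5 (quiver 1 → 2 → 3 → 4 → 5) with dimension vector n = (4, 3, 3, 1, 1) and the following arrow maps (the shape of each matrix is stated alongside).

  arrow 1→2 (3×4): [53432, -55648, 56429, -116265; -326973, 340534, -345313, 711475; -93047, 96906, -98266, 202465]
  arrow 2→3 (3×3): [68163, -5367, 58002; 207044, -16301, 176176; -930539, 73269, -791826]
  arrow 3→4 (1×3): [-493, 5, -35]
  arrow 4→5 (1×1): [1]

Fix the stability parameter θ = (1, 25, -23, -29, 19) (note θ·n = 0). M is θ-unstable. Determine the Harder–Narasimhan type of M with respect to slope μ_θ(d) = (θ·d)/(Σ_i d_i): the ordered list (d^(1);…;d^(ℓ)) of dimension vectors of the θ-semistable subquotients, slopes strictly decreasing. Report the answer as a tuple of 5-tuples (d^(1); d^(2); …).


Interval decomposition of M: I[1,1], I[1,2], I[1,3], I[1,5], I[3,3].
HN type (ℓ=5): μ^(1)=25; μ^(2)=19; μ^(3)=1; μ^(4)=-13/2; μ^(5)=-23

((0, 1, 0, 0, 0); (0, 0, 0, 0, 1); (3, 1, 1, 0, 0); (1, 1, 1, 1, 0); (0, 0, 1, 0, 0))


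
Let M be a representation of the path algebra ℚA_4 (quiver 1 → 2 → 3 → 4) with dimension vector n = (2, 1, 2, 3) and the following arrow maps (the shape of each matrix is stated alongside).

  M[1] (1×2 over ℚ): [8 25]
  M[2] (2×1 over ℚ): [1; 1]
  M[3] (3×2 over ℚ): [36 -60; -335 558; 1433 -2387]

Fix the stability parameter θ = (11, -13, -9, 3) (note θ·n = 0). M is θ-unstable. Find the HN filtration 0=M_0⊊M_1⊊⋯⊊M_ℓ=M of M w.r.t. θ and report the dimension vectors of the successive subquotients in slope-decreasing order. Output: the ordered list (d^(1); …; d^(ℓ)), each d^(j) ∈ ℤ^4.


Barcode: M ≅ I[1,1], I[1,4], I[3,4], I[4,4]. HN layers by μ_θ (4 steps, strictly decreasing):
  μ^(1)=11; μ^(2)=3; μ^(3)=-11/3; μ^(4)=-9

((1, 0, 0, 0); (0, 0, 0, 3); (1, 1, 1, 0); (0, 0, 1, 0))


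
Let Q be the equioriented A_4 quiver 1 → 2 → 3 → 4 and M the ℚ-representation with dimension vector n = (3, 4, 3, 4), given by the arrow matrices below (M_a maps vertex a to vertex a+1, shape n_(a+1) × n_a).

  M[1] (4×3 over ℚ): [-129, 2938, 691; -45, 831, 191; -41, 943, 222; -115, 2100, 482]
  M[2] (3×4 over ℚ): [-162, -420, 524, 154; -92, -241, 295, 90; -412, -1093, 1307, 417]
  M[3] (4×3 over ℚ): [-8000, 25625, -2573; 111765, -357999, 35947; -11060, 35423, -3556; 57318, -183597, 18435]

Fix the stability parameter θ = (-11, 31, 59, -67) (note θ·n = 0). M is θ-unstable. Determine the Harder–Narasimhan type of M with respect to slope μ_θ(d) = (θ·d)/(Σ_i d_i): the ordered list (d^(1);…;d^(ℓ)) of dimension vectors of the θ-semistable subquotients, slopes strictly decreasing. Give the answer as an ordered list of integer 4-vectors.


Barcode: M ≅ I[1,2], I[1,4]^2, I[2,4], I[4,4]. HN layers by μ_θ (4 steps, strictly decreasing):
  μ^(1)=31; μ^(2)=23/3; μ^(3)=-11; μ^(4)=-67

((0, 1, 0, 0); (0, 3, 3, 3); (3, 0, 0, 0); (0, 0, 0, 1))


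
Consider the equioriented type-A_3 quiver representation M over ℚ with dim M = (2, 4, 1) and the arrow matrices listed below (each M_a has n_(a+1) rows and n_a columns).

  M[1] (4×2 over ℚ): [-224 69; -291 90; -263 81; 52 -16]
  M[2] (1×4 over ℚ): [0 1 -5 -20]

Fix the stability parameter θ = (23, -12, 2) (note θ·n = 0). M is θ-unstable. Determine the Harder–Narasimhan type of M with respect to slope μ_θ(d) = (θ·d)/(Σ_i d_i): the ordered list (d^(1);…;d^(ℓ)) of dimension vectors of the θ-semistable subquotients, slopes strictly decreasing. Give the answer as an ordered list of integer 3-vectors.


Barcode: M ≅ I[1,2], I[1,3], I[2,2]^2. HN layers by μ_θ (3 steps, strictly decreasing):
  μ^(1)=11/2; μ^(2)=13/3; μ^(3)=-12

((1, 1, 0); (1, 1, 1); (0, 2, 0))


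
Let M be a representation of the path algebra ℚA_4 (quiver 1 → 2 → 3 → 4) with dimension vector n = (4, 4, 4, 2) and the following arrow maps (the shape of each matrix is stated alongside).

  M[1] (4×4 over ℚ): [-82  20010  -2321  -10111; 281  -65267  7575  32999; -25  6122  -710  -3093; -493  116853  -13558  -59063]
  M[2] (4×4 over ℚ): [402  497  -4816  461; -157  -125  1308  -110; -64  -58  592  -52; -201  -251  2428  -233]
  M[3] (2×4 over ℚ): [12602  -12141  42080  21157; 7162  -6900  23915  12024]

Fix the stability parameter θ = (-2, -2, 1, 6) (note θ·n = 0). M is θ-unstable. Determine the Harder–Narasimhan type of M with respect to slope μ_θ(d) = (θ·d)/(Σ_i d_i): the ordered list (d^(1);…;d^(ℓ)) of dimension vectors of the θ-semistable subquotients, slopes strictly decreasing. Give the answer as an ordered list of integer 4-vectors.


Interval decomposition of M: I[1,2], I[1,3]^2, I[1,4], I[3,4].
HN type (ℓ=3): μ^(1)=6; μ^(2)=1; μ^(3)=-2

((0, 0, 0, 2); (0, 0, 4, 0); (4, 4, 0, 0))


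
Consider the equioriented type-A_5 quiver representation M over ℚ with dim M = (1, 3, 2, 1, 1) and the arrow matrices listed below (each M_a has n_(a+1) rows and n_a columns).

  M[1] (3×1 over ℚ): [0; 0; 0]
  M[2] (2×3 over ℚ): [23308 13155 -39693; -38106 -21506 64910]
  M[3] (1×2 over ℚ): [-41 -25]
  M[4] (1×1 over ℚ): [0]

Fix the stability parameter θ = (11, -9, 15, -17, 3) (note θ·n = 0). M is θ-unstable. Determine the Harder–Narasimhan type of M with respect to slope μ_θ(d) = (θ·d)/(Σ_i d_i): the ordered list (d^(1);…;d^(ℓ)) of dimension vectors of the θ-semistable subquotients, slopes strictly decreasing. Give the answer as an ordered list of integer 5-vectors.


Interval decomposition of M: I[1,1], I[2,2], I[2,3], I[2,4], I[5,5].
HN type (ℓ=5): μ^(1)=15; μ^(2)=11; μ^(3)=3; μ^(4)=-1; μ^(5)=-9

((0, 0, 1, 0, 0); (1, 0, 0, 0, 0); (0, 0, 0, 0, 1); (0, 0, 1, 1, 0); (0, 3, 0, 0, 0))


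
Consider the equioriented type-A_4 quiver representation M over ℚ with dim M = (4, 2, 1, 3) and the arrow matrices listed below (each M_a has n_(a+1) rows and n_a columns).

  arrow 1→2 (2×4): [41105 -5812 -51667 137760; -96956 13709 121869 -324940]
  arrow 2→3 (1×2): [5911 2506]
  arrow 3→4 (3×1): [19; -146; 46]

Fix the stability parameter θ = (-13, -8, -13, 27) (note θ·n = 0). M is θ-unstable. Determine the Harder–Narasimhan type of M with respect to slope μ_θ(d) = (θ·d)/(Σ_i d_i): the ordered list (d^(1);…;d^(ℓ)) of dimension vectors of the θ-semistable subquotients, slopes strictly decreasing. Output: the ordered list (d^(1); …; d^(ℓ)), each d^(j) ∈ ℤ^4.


Barcode: M ≅ I[1,1]^2, I[1,2], I[1,4], I[4,4]^2. HN layers by μ_θ (4 steps, strictly decreasing):
  μ^(1)=27; μ^(2)=-8; μ^(3)=-21/2; μ^(4)=-13

((0, 0, 0, 3); (0, 1, 0, 0); (0, 1, 1, 0); (4, 0, 0, 0))


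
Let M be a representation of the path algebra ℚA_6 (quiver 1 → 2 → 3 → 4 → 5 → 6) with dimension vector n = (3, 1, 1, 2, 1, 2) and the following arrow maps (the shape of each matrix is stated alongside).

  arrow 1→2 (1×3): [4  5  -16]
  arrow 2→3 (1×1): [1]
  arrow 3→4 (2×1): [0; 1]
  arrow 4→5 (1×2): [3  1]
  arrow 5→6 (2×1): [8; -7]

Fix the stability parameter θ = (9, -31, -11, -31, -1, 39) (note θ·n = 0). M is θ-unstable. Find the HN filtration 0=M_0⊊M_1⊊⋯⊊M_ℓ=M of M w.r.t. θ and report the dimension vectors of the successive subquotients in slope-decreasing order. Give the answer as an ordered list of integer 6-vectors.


Via rank(M_{q-1}∘⋯∘M_p): M ≅ I[1,1]^2, I[1,6], I[4,4], I[6,6].
μ_θ-semistable layers: μ^(1)=39; μ^(2)=9; μ^(3)=-1; μ^(4)=-16; μ^(5)=-31

((0, 0, 0, 0, 0, 2); (2, 0, 0, 0, 0, 0); (0, 0, 0, 0, 1, 0); (1, 1, 1, 1, 0, 0); (0, 0, 0, 1, 0, 0))


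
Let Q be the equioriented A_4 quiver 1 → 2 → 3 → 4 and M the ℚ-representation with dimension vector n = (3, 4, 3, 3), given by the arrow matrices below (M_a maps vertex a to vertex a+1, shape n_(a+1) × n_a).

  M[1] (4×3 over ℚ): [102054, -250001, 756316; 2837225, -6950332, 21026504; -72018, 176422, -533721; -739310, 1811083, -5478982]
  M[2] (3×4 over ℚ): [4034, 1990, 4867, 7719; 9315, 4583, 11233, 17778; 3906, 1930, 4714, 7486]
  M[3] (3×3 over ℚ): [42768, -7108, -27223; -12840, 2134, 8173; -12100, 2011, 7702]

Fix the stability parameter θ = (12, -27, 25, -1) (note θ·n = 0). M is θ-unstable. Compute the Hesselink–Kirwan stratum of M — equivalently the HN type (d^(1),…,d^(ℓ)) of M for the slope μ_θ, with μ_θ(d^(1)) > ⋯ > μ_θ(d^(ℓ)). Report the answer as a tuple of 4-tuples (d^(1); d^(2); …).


Interval decomposition of M: I[1,3], I[1,4]^2, I[2,2], I[4,4].
HN type (ℓ=5): μ^(1)=25; μ^(2)=12; μ^(3)=-1; μ^(4)=-15/2; μ^(5)=-27

((0, 0, 1, 0); (0, 0, 2, 2); (0, 0, 0, 1); (3, 3, 0, 0); (0, 1, 0, 0))


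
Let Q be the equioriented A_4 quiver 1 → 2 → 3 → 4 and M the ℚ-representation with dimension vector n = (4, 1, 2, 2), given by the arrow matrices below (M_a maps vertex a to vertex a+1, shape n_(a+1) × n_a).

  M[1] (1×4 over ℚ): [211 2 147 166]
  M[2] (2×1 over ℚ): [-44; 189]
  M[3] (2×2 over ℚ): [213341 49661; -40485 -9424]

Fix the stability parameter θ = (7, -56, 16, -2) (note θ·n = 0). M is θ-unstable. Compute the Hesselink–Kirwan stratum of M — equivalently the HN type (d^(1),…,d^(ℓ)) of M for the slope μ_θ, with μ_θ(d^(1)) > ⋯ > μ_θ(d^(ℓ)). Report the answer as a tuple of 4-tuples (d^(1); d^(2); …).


Via rank(M_{q-1}∘⋯∘M_p): M ≅ I[1,1]^3, I[1,4], I[3,4].
μ_θ-semistable layers: μ^(1)=7; μ^(2)=-49/2

((3, 0, 2, 2); (1, 1, 0, 0))


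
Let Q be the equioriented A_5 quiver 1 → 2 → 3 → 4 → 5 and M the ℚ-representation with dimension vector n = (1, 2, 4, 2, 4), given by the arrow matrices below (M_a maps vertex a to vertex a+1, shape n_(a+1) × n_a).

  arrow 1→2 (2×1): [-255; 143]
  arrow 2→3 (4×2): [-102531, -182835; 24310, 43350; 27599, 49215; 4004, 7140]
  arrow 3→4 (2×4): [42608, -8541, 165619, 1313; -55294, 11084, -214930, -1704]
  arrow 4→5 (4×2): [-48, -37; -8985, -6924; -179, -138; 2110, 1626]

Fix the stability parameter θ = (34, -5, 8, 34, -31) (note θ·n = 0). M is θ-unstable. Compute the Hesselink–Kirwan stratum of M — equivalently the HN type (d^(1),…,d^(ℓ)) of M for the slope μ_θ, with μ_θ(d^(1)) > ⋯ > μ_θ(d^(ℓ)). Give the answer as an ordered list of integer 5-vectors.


Barcode: M ≅ I[1,2], I[2,5], I[3,3]^2, I[3,5], I[5,5]^2. HN layers by μ_θ (5 steps, strictly decreasing):
  μ^(1)=29/2; μ^(2)=8; μ^(3)=11/3; μ^(4)=-5; μ^(5)=-31

((1, 1, 0, 0, 0); (0, 0, 2, 0, 0); (0, 0, 2, 2, 2); (0, 1, 0, 0, 0); (0, 0, 0, 0, 2))


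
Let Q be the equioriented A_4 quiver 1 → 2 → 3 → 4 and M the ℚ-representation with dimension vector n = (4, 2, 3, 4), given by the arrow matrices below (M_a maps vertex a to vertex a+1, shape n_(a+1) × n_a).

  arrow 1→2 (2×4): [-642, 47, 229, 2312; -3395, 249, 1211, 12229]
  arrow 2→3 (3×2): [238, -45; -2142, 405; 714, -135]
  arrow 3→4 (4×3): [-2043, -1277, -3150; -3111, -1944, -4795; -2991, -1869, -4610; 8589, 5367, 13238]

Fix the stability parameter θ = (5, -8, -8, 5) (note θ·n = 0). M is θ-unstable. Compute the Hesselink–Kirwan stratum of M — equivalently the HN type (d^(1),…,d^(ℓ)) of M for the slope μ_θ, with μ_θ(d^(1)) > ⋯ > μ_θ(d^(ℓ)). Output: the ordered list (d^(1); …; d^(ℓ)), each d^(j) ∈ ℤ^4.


Barcode: M ≅ I[1,1]^2, I[1,2], I[1,3], I[3,4]^2, I[4,4]^2. HN layers by μ_θ (4 steps, strictly decreasing):
  μ^(1)=5; μ^(2)=-3/2; μ^(3)=-11/3; μ^(4)=-8

((2, 0, 0, 4); (1, 1, 0, 0); (1, 1, 1, 0); (0, 0, 2, 0))


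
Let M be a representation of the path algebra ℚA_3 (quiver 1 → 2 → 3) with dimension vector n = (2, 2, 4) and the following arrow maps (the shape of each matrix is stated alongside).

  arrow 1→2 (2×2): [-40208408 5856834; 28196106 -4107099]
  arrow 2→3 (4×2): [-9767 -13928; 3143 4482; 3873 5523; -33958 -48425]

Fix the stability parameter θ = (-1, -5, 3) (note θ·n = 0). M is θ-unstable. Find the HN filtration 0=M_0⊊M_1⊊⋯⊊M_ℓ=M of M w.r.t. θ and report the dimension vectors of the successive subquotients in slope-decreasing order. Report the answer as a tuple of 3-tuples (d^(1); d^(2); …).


Barcode: M ≅ I[1,3]^2, I[3,3]^2. HN layers by μ_θ (2 steps, strictly decreasing):
  μ^(1)=3; μ^(2)=-3

((0, 0, 4); (2, 2, 0))


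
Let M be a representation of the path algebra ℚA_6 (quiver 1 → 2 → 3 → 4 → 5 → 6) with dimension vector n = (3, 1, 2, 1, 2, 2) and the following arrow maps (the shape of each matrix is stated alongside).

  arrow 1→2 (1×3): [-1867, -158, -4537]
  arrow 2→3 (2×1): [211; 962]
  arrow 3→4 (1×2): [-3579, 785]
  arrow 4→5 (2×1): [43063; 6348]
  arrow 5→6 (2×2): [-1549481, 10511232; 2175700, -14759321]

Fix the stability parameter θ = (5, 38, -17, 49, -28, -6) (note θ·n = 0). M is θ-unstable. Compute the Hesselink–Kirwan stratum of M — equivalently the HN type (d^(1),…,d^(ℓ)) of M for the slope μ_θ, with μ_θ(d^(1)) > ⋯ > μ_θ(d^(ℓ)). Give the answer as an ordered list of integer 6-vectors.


Interval decomposition of M: I[1,1]^2, I[1,6], I[3,3], I[5,6].
HN type (ℓ=5): μ^(1)=36/5; μ^(2)=5; μ^(3)=-6; μ^(4)=-17; μ^(5)=-28

((0, 1, 1, 1, 1, 1); (3, 0, 0, 0, 0, 0); (0, 0, 0, 0, 0, 1); (0, 0, 1, 0, 0, 0); (0, 0, 0, 0, 1, 0))


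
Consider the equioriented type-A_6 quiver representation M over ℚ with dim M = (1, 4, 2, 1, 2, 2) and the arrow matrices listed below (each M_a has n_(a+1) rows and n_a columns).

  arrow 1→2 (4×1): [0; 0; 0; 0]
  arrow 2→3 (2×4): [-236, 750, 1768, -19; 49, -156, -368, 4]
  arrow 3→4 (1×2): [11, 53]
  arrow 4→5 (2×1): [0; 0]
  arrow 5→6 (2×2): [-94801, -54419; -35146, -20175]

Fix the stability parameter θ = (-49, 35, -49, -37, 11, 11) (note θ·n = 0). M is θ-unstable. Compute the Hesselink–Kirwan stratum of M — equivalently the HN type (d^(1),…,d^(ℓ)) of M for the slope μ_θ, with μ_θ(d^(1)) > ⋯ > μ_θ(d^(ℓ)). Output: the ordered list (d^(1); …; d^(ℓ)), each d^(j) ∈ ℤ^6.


Interval decomposition of M: I[1,1], I[2,2]^2, I[2,3], I[2,4], I[5,6]^2.
HN type (ℓ=5): μ^(1)=35; μ^(2)=11; μ^(3)=-7; μ^(4)=-17; μ^(5)=-49

((0, 2, 0, 0, 0, 0); (0, 0, 0, 0, 2, 2); (0, 1, 1, 0, 0, 0); (0, 1, 1, 1, 0, 0); (1, 0, 0, 0, 0, 0))


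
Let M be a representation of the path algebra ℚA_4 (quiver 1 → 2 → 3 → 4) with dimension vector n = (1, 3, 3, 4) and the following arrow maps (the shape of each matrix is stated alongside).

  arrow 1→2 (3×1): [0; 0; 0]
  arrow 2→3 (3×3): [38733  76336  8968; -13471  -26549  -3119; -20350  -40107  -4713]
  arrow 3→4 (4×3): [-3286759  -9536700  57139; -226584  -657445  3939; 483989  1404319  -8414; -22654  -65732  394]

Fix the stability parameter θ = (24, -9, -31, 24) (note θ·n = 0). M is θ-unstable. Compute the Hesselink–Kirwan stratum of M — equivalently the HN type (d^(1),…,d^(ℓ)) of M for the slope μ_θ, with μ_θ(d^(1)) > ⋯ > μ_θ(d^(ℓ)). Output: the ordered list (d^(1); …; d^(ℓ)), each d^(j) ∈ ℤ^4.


Via rank(M_{q-1}∘⋯∘M_p): M ≅ I[1,1], I[2,2], I[2,4]^2, I[3,3], I[4,4]^2.
μ_θ-semistable layers: μ^(1)=24; μ^(2)=-9; μ^(3)=-20; μ^(4)=-31

((1, 0, 0, 4); (0, 1, 0, 0); (0, 2, 2, 0); (0, 0, 1, 0))


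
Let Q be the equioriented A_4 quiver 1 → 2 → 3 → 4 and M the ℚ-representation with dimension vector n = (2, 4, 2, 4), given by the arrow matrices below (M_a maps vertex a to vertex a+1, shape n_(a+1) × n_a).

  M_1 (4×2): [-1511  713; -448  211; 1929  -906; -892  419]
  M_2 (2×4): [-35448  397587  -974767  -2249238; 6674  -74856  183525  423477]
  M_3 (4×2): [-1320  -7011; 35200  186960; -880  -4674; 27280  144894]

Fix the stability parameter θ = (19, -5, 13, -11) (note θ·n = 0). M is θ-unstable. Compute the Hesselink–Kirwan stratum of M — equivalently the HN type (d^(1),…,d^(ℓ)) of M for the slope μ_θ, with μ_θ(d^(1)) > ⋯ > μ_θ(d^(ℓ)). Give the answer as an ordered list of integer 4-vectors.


Barcode: M ≅ I[1,2], I[1,4], I[2,2], I[2,3], I[4,4]^3. HN layers by μ_θ (5 steps, strictly decreasing):
  μ^(1)=13; μ^(2)=7; μ^(3)=4; μ^(4)=-5; μ^(5)=-11

((0, 0, 1, 0); (1, 1, 0, 0); (1, 1, 1, 1); (0, 2, 0, 0); (0, 0, 0, 3))


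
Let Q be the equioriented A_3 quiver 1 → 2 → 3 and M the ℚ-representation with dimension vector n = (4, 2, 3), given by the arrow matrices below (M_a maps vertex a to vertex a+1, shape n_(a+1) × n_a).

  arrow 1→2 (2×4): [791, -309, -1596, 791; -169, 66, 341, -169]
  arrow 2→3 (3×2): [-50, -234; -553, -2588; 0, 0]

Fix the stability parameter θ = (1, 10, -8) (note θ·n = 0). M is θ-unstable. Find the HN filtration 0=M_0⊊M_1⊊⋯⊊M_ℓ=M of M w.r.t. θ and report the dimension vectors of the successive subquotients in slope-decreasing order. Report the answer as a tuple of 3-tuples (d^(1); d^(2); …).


Via rank(M_{q-1}∘⋯∘M_p): M ≅ I[1,1]^2, I[1,3]^2, I[3,3].
μ_θ-semistable layers: μ^(1)=1; μ^(2)=-8

((4, 2, 2); (0, 0, 1))


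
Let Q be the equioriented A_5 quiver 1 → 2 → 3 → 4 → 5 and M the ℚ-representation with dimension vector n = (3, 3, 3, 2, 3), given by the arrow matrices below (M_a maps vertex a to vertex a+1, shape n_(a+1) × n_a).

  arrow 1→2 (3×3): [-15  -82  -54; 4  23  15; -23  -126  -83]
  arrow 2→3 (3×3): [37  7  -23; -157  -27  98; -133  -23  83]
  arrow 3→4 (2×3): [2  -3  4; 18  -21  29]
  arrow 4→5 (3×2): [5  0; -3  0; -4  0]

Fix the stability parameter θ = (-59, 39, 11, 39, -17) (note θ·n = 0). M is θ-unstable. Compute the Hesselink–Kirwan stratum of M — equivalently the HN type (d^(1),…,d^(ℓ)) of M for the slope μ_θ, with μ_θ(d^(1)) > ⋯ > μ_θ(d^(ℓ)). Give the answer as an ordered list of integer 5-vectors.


Barcode: M ≅ I[1,2], I[1,4], I[1,5], I[3,3], I[5,5]^2. HN layers by μ_θ (6 steps, strictly decreasing):
  μ^(1)=39; μ^(2)=25; μ^(3)=18; μ^(4)=11; μ^(5)=-17; μ^(6)=-59

((0, 1, 0, 1, 0); (0, 1, 1, 0, 0); (0, 1, 1, 1, 1); (0, 0, 1, 0, 0); (0, 0, 0, 0, 2); (3, 0, 0, 0, 0))


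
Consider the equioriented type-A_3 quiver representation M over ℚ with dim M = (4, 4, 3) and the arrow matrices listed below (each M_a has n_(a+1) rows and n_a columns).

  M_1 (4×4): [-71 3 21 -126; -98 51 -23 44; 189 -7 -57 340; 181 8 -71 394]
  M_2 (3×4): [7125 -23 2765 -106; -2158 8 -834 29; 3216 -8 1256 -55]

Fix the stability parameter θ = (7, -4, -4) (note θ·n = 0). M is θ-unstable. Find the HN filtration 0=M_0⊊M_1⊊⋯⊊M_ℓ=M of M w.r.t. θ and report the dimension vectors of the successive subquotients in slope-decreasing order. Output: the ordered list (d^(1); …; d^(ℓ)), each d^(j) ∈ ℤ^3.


Interval decomposition of M: I[1,2], I[1,3]^3.
HN type (ℓ=2): μ^(1)=3/2; μ^(2)=-1/3

((1, 1, 0); (3, 3, 3))


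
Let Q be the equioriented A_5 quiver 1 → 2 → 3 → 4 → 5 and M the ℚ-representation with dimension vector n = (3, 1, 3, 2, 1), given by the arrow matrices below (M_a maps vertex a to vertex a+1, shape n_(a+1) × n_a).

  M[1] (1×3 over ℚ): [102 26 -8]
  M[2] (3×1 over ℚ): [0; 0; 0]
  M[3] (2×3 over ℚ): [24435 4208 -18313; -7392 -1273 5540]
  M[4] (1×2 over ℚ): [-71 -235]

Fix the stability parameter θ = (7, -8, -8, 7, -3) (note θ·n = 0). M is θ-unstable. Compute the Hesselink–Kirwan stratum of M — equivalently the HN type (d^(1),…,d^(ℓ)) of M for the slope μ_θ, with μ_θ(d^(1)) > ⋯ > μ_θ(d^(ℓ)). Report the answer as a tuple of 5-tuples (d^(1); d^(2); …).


Via rank(M_{q-1}∘⋯∘M_p): M ≅ I[1,1]^2, I[1,2], I[3,3], I[3,4], I[3,5].
μ_θ-semistable layers: μ^(1)=7; μ^(2)=2; μ^(3)=-1/2; μ^(4)=-8

((2, 0, 0, 1, 0); (0, 0, 0, 1, 1); (1, 1, 0, 0, 0); (0, 0, 3, 0, 0))


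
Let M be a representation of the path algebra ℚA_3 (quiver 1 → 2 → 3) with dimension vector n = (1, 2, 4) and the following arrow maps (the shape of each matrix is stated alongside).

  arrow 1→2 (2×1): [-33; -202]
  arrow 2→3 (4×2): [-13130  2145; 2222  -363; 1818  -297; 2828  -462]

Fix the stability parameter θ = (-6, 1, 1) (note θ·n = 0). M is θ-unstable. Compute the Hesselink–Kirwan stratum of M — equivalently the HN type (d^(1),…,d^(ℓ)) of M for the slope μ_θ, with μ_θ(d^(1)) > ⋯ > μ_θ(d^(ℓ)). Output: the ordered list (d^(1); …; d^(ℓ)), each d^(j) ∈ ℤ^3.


Via rank(M_{q-1}∘⋯∘M_p): M ≅ I[1,2], I[2,3], I[3,3]^3.
μ_θ-semistable layers: μ^(1)=1; μ^(2)=-6

((0, 2, 4); (1, 0, 0))


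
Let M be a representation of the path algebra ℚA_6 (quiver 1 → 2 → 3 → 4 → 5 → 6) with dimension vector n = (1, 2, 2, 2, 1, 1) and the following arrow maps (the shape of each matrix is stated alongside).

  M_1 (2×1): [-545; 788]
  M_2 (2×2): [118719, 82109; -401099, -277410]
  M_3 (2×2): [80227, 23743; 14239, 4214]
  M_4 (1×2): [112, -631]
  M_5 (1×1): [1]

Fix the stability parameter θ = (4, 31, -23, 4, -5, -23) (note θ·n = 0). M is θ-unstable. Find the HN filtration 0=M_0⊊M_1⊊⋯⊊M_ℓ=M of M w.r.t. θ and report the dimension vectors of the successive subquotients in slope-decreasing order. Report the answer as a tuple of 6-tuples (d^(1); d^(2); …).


Via rank(M_{q-1}∘⋯∘M_p): M ≅ I[1,6], I[2,4].
μ_θ-semistable layers: μ^(1)=4; μ^(2)=-2

((0, 1, 1, 1, 0, 0); (1, 1, 1, 1, 1, 1))


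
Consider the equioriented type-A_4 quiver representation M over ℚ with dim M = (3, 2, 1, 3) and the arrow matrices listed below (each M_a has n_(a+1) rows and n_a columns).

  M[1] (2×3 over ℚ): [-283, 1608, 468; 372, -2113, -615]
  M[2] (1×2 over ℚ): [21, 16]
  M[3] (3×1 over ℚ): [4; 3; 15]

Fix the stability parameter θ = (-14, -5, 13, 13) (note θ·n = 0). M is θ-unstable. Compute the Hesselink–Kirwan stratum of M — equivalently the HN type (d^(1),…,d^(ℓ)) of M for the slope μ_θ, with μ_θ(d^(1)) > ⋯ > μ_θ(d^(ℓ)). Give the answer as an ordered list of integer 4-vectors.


Barcode: M ≅ I[1,1], I[1,2], I[1,4], I[4,4]^2. HN layers by μ_θ (3 steps, strictly decreasing):
  μ^(1)=13; μ^(2)=-5; μ^(3)=-14

((0, 0, 1, 3); (0, 2, 0, 0); (3, 0, 0, 0))


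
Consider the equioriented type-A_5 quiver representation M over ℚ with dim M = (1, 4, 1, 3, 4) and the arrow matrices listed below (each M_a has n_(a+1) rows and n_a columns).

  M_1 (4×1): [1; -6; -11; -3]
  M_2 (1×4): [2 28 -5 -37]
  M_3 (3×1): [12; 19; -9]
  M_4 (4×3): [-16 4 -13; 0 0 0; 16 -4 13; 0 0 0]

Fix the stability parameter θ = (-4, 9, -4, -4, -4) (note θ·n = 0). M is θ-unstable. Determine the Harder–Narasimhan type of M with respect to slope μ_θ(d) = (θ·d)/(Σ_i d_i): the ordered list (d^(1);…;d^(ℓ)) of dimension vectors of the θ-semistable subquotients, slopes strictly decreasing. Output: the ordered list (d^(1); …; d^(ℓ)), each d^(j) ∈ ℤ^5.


Interval decomposition of M: I[1,2], I[2,2]^2, I[2,5], I[4,4]^2, I[5,5]^3.
HN type (ℓ=3): μ^(1)=9; μ^(2)=-3/4; μ^(3)=-4

((0, 3, 0, 0, 0); (0, 1, 1, 1, 1); (1, 0, 0, 2, 3))


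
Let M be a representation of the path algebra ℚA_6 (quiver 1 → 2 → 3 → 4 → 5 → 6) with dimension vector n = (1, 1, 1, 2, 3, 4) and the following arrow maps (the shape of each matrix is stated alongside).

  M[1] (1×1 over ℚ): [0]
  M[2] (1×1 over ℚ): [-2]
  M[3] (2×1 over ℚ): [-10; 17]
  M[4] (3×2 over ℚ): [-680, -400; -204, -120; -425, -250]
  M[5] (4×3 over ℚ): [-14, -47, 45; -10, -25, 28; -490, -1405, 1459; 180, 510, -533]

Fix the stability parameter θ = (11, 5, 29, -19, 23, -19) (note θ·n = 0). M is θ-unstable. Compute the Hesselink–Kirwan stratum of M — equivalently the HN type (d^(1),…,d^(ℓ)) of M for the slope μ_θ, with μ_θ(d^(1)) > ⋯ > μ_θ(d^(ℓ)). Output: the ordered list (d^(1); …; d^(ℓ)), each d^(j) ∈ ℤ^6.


Via rank(M_{q-1}∘⋯∘M_p): M ≅ I[1,1], I[2,4], I[4,6], I[5,5], I[5,6], I[6,6]^2.
μ_θ-semistable layers: μ^(1)=23; μ^(2)=11; μ^(3)=5; μ^(4)=2; μ^(5)=-19

((0, 0, 0, 0, 1, 0); (1, 0, 0, 0, 0, 0); (0, 1, 1, 1, 0, 0); (0, 0, 0, 0, 2, 2); (0, 0, 0, 1, 0, 2))


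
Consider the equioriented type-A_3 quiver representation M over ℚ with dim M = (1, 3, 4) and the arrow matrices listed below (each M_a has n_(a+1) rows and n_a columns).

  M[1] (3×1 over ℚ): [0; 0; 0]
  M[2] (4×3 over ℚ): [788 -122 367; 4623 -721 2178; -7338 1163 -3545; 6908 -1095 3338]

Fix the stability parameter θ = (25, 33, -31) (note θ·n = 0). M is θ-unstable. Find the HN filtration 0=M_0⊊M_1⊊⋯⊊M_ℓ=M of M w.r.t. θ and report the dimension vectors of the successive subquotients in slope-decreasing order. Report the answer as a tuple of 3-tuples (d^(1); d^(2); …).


Barcode: M ≅ I[1,1], I[2,3]^3, I[3,3]. HN layers by μ_θ (3 steps, strictly decreasing):
  μ^(1)=25; μ^(2)=1; μ^(3)=-31

((1, 0, 0); (0, 3, 3); (0, 0, 1))


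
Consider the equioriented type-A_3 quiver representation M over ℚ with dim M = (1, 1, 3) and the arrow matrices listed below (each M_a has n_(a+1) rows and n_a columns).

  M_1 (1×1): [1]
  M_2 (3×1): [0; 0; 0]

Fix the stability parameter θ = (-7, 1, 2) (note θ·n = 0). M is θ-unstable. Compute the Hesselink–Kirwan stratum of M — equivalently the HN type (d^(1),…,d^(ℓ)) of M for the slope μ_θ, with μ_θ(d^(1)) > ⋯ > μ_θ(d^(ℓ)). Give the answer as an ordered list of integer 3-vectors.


Barcode: M ≅ I[1,2], I[3,3]^3. HN layers by μ_θ (3 steps, strictly decreasing):
  μ^(1)=2; μ^(2)=1; μ^(3)=-7

((0, 0, 3); (0, 1, 0); (1, 0, 0))


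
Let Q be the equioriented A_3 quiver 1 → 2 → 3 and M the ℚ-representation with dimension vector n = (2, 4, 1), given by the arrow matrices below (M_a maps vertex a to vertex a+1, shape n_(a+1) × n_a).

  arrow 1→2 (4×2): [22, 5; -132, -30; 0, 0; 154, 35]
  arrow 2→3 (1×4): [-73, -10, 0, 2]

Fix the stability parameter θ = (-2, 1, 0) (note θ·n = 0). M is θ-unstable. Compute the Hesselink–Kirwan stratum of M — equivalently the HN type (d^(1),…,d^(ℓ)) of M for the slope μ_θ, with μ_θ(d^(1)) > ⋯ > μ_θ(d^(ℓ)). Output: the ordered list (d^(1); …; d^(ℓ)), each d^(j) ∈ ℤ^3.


Barcode: M ≅ I[1,1], I[1,3], I[2,2]^3. HN layers by μ_θ (3 steps, strictly decreasing):
  μ^(1)=1; μ^(2)=1/2; μ^(3)=-2

((0, 3, 0); (0, 1, 1); (2, 0, 0))


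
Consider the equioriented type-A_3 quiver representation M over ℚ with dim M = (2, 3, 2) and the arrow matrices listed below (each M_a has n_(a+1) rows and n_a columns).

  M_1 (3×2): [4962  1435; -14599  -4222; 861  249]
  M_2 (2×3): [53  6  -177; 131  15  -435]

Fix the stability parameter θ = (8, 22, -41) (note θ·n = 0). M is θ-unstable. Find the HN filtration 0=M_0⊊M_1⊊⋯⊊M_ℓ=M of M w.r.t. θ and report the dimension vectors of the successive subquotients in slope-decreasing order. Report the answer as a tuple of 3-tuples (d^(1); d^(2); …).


Via rank(M_{q-1}∘⋯∘M_p): M ≅ I[1,2], I[1,3], I[2,3].
μ_θ-semistable layers: μ^(1)=22; μ^(2)=8; μ^(3)=-11/3; μ^(4)=-19/2

((0, 1, 0); (1, 0, 0); (1, 1, 1); (0, 1, 1))


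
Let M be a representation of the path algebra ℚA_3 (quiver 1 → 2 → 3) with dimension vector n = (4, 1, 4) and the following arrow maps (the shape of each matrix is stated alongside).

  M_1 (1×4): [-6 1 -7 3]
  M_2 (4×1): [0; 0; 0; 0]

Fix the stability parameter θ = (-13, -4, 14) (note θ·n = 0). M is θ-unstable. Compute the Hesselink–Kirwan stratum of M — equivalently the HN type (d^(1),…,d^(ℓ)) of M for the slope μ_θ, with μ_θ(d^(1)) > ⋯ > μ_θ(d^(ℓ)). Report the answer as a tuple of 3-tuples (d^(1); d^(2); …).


Barcode: M ≅ I[1,1]^3, I[1,2], I[3,3]^4. HN layers by μ_θ (3 steps, strictly decreasing):
  μ^(1)=14; μ^(2)=-4; μ^(3)=-13

((0, 0, 4); (0, 1, 0); (4, 0, 0))


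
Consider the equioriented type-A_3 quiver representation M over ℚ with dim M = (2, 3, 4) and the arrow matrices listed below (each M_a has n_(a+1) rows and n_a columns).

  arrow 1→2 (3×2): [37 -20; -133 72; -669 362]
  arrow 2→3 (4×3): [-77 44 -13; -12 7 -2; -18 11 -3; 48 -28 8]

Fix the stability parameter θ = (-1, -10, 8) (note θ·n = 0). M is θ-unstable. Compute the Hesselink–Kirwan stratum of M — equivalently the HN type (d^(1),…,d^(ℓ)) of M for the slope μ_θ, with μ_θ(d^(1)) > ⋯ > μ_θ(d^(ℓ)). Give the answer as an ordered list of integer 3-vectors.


Interval decomposition of M: I[1,3]^2, I[2,3], I[3,3].
HN type (ℓ=3): μ^(1)=8; μ^(2)=-11/2; μ^(3)=-10

((0, 0, 4); (2, 2, 0); (0, 1, 0))


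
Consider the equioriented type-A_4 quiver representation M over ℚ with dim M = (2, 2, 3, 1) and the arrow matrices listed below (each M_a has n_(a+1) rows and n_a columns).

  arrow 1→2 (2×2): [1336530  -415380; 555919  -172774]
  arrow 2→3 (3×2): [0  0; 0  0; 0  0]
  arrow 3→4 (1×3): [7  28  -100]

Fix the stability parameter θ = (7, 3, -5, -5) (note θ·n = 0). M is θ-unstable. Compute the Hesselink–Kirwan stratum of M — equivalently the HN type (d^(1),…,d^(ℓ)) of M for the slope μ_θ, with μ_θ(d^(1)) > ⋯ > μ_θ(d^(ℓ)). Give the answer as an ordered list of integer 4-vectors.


Via rank(M_{q-1}∘⋯∘M_p): M ≅ I[1,1], I[1,2], I[2,2], I[3,3]^2, I[3,4].
μ_θ-semistable layers: μ^(1)=7; μ^(2)=5; μ^(3)=3; μ^(4)=-5

((1, 0, 0, 0); (1, 1, 0, 0); (0, 1, 0, 0); (0, 0, 3, 1))


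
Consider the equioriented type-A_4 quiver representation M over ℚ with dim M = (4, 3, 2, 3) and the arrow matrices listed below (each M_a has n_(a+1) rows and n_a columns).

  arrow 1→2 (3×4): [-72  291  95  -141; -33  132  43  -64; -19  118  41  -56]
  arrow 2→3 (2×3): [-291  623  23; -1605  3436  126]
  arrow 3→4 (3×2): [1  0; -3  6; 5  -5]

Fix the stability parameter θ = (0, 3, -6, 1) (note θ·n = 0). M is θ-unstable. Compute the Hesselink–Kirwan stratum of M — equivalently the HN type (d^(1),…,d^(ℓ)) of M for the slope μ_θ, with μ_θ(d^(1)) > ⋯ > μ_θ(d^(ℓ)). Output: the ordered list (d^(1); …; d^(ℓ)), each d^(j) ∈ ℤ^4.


Via rank(M_{q-1}∘⋯∘M_p): M ≅ I[1,1], I[1,2], I[1,4]^2, I[4,4].
μ_θ-semistable layers: μ^(1)=3; μ^(2)=1; μ^(3)=0; μ^(4)=-1

((0, 1, 0, 0); (0, 0, 0, 3); (2, 0, 0, 0); (2, 2, 2, 0))


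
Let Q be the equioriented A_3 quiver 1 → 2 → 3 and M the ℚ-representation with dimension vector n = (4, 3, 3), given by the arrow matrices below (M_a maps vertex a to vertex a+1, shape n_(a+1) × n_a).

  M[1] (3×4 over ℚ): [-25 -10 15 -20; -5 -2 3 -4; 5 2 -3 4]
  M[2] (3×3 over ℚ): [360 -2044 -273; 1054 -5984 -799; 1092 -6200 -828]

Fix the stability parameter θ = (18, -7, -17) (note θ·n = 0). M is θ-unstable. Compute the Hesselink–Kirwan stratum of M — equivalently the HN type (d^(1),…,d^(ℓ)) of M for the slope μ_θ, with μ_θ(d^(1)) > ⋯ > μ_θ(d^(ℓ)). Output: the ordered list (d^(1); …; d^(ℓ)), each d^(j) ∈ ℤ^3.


Interval decomposition of M: I[1,1]^3, I[1,3], I[2,2], I[2,3], I[3,3].
HN type (ℓ=5): μ^(1)=18; μ^(2)=-2; μ^(3)=-7; μ^(4)=-12; μ^(5)=-17

((3, 0, 0); (1, 1, 1); (0, 1, 0); (0, 1, 1); (0, 0, 1))


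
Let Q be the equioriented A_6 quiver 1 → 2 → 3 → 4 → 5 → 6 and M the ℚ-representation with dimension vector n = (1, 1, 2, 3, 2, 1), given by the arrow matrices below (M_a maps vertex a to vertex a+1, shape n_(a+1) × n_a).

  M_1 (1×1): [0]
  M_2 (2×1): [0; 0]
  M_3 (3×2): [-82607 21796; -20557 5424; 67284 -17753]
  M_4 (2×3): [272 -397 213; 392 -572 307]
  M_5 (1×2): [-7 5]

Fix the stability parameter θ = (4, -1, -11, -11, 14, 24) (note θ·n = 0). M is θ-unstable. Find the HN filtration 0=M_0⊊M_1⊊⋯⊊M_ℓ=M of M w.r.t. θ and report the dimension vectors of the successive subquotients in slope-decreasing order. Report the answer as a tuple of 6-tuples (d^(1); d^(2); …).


Via rank(M_{q-1}∘⋯∘M_p): M ≅ I[1,1], I[2,2], I[3,5], I[3,6], I[4,4].
μ_θ-semistable layers: μ^(1)=24; μ^(2)=14; μ^(3)=4; μ^(4)=-1; μ^(5)=-11

((0, 0, 0, 0, 0, 1); (0, 0, 0, 0, 2, 0); (1, 0, 0, 0, 0, 0); (0, 1, 0, 0, 0, 0); (0, 0, 2, 3, 0, 0))


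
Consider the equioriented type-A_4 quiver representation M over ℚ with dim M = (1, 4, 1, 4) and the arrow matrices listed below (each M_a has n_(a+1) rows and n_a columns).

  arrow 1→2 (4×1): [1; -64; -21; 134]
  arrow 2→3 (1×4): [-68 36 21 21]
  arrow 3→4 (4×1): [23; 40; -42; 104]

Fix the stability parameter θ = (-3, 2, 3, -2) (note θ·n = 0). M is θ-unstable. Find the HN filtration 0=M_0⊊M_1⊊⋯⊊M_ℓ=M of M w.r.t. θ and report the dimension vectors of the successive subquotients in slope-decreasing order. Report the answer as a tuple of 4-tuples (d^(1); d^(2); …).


Interval decomposition of M: I[1,4], I[2,2]^3, I[4,4]^3.
HN type (ℓ=4): μ^(1)=2; μ^(2)=1; μ^(3)=-2; μ^(4)=-3

((0, 3, 0, 0); (0, 1, 1, 1); (0, 0, 0, 3); (1, 0, 0, 0))


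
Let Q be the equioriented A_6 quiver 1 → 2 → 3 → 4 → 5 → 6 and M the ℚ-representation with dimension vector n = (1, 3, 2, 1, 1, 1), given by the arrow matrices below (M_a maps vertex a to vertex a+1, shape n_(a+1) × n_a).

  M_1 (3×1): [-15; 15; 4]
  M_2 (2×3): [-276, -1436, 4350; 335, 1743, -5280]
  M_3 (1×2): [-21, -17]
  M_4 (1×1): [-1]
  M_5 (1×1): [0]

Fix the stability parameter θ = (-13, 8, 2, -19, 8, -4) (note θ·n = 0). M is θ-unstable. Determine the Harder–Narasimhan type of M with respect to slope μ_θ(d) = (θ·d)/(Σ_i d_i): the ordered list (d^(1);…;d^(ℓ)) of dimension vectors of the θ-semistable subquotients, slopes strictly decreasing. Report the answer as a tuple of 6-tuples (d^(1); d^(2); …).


Via rank(M_{q-1}∘⋯∘M_p): M ≅ I[1,2], I[2,3], I[2,5], I[6,6].
μ_θ-semistable layers: μ^(1)=8; μ^(2)=5; μ^(3)=-3; μ^(4)=-4; μ^(5)=-13

((0, 1, 0, 0, 1, 0); (0, 1, 1, 0, 0, 0); (0, 1, 1, 1, 0, 0); (0, 0, 0, 0, 0, 1); (1, 0, 0, 0, 0, 0))


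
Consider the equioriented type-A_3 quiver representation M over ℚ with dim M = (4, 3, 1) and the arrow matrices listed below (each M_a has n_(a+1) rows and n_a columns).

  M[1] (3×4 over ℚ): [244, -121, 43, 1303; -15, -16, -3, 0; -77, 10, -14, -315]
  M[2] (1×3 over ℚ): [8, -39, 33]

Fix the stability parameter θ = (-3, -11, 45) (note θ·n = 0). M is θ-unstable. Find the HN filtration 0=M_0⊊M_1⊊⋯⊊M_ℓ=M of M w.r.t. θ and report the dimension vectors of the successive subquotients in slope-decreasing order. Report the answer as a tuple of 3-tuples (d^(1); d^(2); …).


Barcode: M ≅ I[1,1], I[1,2]^2, I[1,3]. HN layers by μ_θ (3 steps, strictly decreasing):
  μ^(1)=45; μ^(2)=-3; μ^(3)=-7

((0, 0, 1); (1, 0, 0); (3, 3, 0))


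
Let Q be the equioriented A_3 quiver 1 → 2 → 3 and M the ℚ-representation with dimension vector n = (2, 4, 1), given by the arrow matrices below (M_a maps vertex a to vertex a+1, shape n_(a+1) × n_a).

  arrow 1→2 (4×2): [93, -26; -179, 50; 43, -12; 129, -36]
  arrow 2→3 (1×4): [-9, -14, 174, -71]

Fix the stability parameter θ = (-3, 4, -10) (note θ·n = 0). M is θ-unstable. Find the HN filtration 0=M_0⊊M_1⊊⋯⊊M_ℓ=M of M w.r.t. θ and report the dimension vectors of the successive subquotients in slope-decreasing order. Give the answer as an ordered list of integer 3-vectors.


Interval decomposition of M: I[1,2], I[1,3], I[2,2]^2.
HN type (ℓ=2): μ^(1)=4; μ^(2)=-3

((0, 3, 0); (2, 1, 1))


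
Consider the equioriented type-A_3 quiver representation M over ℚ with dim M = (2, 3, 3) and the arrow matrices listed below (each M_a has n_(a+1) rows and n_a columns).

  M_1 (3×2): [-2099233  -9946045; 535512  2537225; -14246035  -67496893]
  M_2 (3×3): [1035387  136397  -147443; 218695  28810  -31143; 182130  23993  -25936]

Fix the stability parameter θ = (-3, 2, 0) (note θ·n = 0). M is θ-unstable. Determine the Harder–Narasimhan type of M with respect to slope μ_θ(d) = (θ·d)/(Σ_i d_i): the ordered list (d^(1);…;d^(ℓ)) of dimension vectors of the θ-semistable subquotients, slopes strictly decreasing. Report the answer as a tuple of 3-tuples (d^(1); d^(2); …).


Interval decomposition of M: I[1,3]^2, I[2,3].
HN type (ℓ=2): μ^(1)=1; μ^(2)=-3

((0, 3, 3); (2, 0, 0))


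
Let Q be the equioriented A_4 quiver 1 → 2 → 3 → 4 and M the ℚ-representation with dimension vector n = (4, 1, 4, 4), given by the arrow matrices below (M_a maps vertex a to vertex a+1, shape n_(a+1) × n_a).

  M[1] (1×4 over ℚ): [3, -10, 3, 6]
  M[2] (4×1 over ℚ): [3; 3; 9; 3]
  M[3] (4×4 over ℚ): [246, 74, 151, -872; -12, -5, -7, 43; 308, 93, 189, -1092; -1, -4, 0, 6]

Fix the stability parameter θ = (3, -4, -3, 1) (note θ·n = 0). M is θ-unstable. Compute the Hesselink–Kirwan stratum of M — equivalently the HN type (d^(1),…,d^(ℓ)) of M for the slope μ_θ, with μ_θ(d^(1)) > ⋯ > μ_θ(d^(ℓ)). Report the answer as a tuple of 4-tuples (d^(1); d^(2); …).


Barcode: M ≅ I[1,1]^3, I[1,4], I[3,4]^3. HN layers by μ_θ (4 steps, strictly decreasing):
  μ^(1)=3; μ^(2)=1; μ^(3)=-4/3; μ^(4)=-3

((3, 0, 0, 0); (0, 0, 0, 4); (1, 1, 1, 0); (0, 0, 3, 0))
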